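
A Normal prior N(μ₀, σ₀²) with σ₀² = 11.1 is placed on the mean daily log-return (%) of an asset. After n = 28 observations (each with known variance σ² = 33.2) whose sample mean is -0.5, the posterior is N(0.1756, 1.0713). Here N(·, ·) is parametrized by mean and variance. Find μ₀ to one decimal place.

The posterior mean is a precision-weighted average: μ_n = (τ₀μ₀ + τ_data·x̄)/(τ₀+τ_data), with τ₀=1/σ₀² and τ_data=n/σ².
Here τ₀ = 1/11.1 = 0.090090 and τ_data = 28/33.2 = 0.843373, so τ_n = 0.933463.
Rearranging for μ₀: μ₀ = (μ_n·τ_n − τ_data·x̄)/τ₀ = (0.1756·0.933463 − 0.843373·-0.5) / 0.090090 = 0.585603/0.090090 ≈ 6.5.

μ₀ = 6.5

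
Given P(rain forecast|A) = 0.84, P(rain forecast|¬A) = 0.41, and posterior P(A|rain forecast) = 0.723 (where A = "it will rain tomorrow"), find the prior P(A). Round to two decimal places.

Bayes' rule in odds form gives O(A|E) = O(A)·[P(E|A)/P(E|¬A)], hence O(A) = O(A|E)/LR.
Posterior odds = 0.723/(1−0.723) = 2.6101. LR = 0.84/0.41 = 2.0488.
Prior odds = 2.6101/2.0488 = 1.2740, so P(A) = 1.2740/(1+1.2740) ≈ 0.56.

P(A) = 0.56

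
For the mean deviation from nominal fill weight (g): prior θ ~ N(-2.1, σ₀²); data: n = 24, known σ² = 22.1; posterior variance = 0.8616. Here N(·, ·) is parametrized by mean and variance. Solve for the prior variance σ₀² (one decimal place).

For the Normal–Normal model with known σ², precisions add: τ_n = τ₀ + n/σ².
So 1/σ₀² = 1/0.8616 − 24/22.1 = 1.160631 − 1.085973 = 0.074658.
Hence σ₀² = 1/0.074658 ≈ 13.4.

σ₀² = 13.4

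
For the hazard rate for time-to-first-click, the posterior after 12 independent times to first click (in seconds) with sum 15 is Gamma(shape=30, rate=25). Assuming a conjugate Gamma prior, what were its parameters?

Gamma–exponential conjugacy: posterior shape = α + n, posterior rate = β + Σtᵢ.
So α = 30 − 12 = 18 and β = 25 − 15 = 10.

Gamma(shape=18, rate=10)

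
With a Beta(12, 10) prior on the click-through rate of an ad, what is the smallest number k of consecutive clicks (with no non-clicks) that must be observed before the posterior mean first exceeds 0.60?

k = 4

After k clicks and 0 non-clicks the posterior is Beta(12+k, 10), with mean (12+k)/(12+10+k).
Set (12+k)/(22+k) > 0.60 and solve: k > (0.60·22 − 12)/(1 − 0.60) = 3.000.
The smallest integer exceeding 3.000 is 4.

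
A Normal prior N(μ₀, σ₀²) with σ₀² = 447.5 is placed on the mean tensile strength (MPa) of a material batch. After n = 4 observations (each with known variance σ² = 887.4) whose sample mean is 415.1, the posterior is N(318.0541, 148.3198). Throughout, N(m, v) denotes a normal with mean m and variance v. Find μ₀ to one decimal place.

The posterior mean is a precision-weighted average: μ_n = (τ₀μ₀ + τ_data·x̄)/(τ₀+τ_data), with τ₀=1/σ₀² and τ_data=n/σ².
Here τ₀ = 1/447.5 = 0.002235 and τ_data = 4/887.4 = 0.004508, so τ_n = 0.006743.
Rearranging for μ₀: μ₀ = (μ_n·τ_n − τ_data·x̄)/τ₀ = (318.0541·0.006743 − 0.004508·415.1) / 0.002235 = 0.273368/0.002235 ≈ 122.3.

μ₀ = 122.3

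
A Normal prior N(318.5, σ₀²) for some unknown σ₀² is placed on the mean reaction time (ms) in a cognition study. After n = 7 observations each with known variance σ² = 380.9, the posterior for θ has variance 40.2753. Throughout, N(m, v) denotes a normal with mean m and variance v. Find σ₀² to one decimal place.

σ₀² = 155.0

For the Normal–Normal model with known σ², precisions add: τ_n = τ₀ + n/σ².
So 1/σ₀² = 1/40.2753 − 7/380.9 = 0.024829 − 0.018378 = 0.006451.
Hence σ₀² = 1/0.006451 ≈ 155.0.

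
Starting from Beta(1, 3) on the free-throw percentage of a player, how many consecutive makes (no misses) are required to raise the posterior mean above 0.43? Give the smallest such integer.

After k makes and 0 misses the posterior is Beta(1+k, 3), with mean (1+k)/(1+3+k).
Set (1+k)/(4+k) > 0.43 and solve: k > (0.43·4 − 1)/(1 − 0.43) = 1.263.
The smallest integer exceeding 1.263 is 2.

k = 2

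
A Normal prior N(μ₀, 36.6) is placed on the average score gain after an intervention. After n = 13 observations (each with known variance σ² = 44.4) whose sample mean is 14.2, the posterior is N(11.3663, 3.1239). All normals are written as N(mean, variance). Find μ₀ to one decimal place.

The posterior mean is a precision-weighted average: μ_n = (τ₀μ₀ + τ_data·x̄)/(τ₀+τ_data), with τ₀=1/σ₀² and τ_data=n/σ².
Here τ₀ = 1/36.6 = 0.027322 and τ_data = 13/44.4 = 0.292793, so τ_n = 0.320115.
Rearranging for μ₀: μ₀ = (μ_n·τ_n − τ_data·x̄)/τ₀ = (11.3663·0.320115 − 0.292793·14.2) / 0.027322 = -0.519137/0.027322 ≈ -19.0.

μ₀ = -19.0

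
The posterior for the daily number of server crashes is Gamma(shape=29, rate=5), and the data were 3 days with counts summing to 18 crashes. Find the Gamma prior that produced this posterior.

Gamma–Poisson conjugacy: posterior shape = α + Σxᵢ, posterior rate = β + n.
So α = 29 − 18 = 11 and β = 5 − 3 = 2.

Gamma(shape=11, rate=2)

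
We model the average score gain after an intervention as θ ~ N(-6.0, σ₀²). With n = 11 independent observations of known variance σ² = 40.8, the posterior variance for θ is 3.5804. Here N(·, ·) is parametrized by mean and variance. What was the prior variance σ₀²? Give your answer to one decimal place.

σ₀² = 103.2

Posterior precision equals prior precision plus data precision: 1/σ_n² = 1/σ₀² + n/σ².
So 1/σ₀² = 1/3.5804 − 11/40.8 = 0.279298 − 0.269608 = 0.009690.
Hence σ₀² = 1/0.009690 ≈ 103.2.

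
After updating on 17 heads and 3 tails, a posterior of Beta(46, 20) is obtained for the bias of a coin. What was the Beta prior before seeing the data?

Beta is conjugate to the binomial likelihood: posterior = Beta(a+s, b+f).
So a = 46 − 17 = 29 and b = 20 − 3 = 17.

Beta(29, 17)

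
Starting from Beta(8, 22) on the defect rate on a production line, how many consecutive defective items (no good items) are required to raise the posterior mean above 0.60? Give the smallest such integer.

After k defective items and 0 good items the posterior is Beta(8+k, 22), with mean (8+k)/(8+22+k).
Set (8+k)/(30+k) > 0.60 and solve: k > (0.60·30 − 8)/(1 − 0.60) = 25.000.
The smallest integer exceeding 25.000 is 26, and checking k=26: (34)/(56) = 0.6071 > 0.60.

k = 26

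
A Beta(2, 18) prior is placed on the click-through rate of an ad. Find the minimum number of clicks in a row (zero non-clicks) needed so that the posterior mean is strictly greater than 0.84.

After k clicks and 0 non-clicks the posterior is Beta(2+k, 18), with mean (2+k)/(2+18+k).
Set (2+k)/(20+k) > 0.84 and solve: k > (0.84·20 − 2)/(1 − 0.84) = 92.500.
The smallest integer exceeding 92.500 is 93.

k = 93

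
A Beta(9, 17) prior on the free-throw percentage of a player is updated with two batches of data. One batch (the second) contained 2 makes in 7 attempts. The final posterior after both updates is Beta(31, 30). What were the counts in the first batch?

Because Beta–binomial updating is additive in the counts, the combined data contributed (α_post−α_prior, β_post−β_prior) successes and failures.
Total across both batches: 31−9=22 makes, 30−17=13 misses.
Subtract the second batch: 22−2=20 makes and 13−5=8 misses.

20 makes and 8 misses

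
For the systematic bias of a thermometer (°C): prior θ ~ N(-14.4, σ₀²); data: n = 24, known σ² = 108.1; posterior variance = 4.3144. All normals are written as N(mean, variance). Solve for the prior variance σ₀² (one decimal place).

σ₀² = 102.4

Posterior precision equals prior precision plus data precision: 1/σ_n² = 1/σ₀² + n/σ².
So 1/σ₀² = 1/4.3144 − 24/108.1 = 0.231782 − 0.222017 = 0.009765.
Hence σ₀² = 1/0.009765 ≈ 102.4.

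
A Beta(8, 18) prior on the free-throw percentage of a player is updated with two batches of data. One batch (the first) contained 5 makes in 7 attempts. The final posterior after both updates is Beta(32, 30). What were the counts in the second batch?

19 makes and 10 misses

Because Beta–binomial updating is additive in the counts, the combined data contributed (α_post−α_prior, β_post−β_prior) successes and failures.
Total across both batches: 32−8=24 makes, 30−18=12 misses.
Subtract the first batch: 24−5=19 makes and 12−2=10 misses.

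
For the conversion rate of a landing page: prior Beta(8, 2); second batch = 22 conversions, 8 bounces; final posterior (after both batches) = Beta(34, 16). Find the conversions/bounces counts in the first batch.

Sequential conjugate updates are equivalent to a single update on the pooled data, so total successes = posterior α − prior α and total failures = posterior β − prior β.
Total across both batches: 34−8=26 conversions, 16−2=14 bounces.
Subtract the second batch: 26−22=4 conversions and 14−8=6 bounces.

4 conversions and 6 bounces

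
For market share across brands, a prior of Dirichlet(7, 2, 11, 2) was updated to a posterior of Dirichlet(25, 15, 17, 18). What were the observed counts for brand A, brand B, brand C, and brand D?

counts (18, 13, 6, 16)

For a Dirichlet(α) prior with multinomial counts c, the posterior is Dirichlet(α + c) componentwise.
Counts are posterior − prior componentwise: 25−7=18, 15−2=13, 17−11=6, 18−2=16.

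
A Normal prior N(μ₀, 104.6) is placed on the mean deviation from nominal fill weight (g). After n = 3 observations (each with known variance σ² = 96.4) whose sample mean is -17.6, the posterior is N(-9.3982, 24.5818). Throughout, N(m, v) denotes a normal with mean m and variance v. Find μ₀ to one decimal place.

With known observation variance, the Normal–Normal posterior has precision τ_n = τ₀ + n/σ² and mean μ_n = (τ₀μ₀ + (n/σ²)x̄)/τ_n.
Here τ₀ = 1/104.6 = 0.009560 and τ_data = 3/96.4 = 0.031120, so τ_n = 0.040680.
Rearranging for μ₀: μ₀ = (μ_n·τ_n − τ_data·x̄)/τ₀ = (-9.3982·0.040680 − 0.031120·-17.6) / 0.009560 = 0.165393/0.009560 ≈ 17.3.

μ₀ = 17.3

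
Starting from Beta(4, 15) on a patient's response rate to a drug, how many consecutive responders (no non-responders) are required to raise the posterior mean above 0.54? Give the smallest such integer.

k = 14

After k responders and 0 non-responders the posterior is Beta(4+k, 15), with mean (4+k)/(4+15+k).
Set (4+k)/(19+k) > 0.54 and solve: k > (0.54·19 − 4)/(1 − 0.54) = 13.609.
The smallest integer exceeding 13.609 is 14, and checking k=14: (18)/(33) = 0.5455 > 0.54.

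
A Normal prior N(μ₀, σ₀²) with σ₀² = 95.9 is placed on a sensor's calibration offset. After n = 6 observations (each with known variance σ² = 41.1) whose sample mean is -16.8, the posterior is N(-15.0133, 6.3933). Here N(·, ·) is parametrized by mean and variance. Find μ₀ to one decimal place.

μ₀ = 10.0

The posterior mean is a precision-weighted average: μ_n = (τ₀μ₀ + τ_data·x̄)/(τ₀+τ_data), with τ₀=1/σ₀² and τ_data=n/σ².
Here τ₀ = 1/95.9 = 0.010428 and τ_data = 6/41.1 = 0.145985, so τ_n = 0.156413.
Rearranging for μ₀: μ₀ = (μ_n·τ_n − τ_data·x̄)/τ₀ = (-15.0133·0.156413 − 0.145985·-16.8) / 0.010428 = 0.104273/0.010428 ≈ 10.0.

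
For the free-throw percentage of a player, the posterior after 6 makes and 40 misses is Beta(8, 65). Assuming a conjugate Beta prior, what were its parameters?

Beta(2, 25)

Beta is conjugate to the binomial likelihood: posterior = Beta(a+s, b+f).
So a = 8 − 6 = 2 and b = 65 − 40 = 25.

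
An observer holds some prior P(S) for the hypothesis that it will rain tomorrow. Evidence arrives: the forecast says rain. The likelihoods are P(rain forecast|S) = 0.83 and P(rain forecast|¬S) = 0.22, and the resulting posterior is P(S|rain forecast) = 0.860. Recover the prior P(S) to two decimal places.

P(S) = 0.62

Bayes' rule in odds form gives O(S|E) = O(S)·[P(E|S)/P(E|¬S)], hence O(S) = O(S|E)/LR.
Posterior odds = 0.860/(1−0.860) = 6.1429. LR = 0.83/0.22 = 3.7727.
Prior odds = 6.1429/3.7727 = 1.6283, so P(S) = 1.6283/(1+1.6283) ≈ 0.62.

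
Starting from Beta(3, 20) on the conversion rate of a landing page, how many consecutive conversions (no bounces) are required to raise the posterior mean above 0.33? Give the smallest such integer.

k = 7

After k conversions and 0 bounces the posterior is Beta(3+k, 20), with mean (3+k)/(3+20+k).
Set (3+k)/(23+k) > 0.33 and solve: k > (0.33·23 − 3)/(1 − 0.33) = 6.851.
The smallest integer exceeding 6.851 is 7.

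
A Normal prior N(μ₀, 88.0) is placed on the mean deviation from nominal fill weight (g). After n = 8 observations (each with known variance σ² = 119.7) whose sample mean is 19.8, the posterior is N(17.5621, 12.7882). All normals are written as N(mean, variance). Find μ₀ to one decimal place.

μ₀ = 4.4

The posterior mean is a precision-weighted average: μ_n = (τ₀μ₀ + τ_data·x̄)/(τ₀+τ_data), with τ₀=1/σ₀² and τ_data=n/σ².
Here τ₀ = 1/88.0 = 0.011364 and τ_data = 8/119.7 = 0.066834, so τ_n = 0.078198.
Rearranging for μ₀: μ₀ = (μ_n·τ_n − τ_data·x̄)/τ₀ = (17.5621·0.078198 − 0.066834·19.8) / 0.011364 = 0.050008/0.011364 ≈ 4.4.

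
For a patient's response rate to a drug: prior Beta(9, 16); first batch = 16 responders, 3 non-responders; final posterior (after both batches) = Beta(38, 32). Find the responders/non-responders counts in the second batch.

13 responders and 13 non-responders

Because Beta–binomial updating is additive in the counts, the combined data contributed (α_post−α_prior, β_post−β_prior) successes and failures.
Total across both batches: 38−9=29 responders, 32−16=16 non-responders.
Subtract the first batch: 29−16=13 responders and 16−3=13 non-responders.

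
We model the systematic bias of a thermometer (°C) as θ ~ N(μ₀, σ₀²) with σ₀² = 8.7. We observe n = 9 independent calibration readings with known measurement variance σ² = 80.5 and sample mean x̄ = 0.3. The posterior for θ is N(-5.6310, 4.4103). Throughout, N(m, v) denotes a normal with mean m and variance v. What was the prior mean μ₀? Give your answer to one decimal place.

μ₀ = -11.4

With known observation variance, the Normal–Normal posterior has precision τ_n = τ₀ + n/σ² and mean μ_n = (τ₀μ₀ + (n/σ²)x̄)/τ_n.
Here τ₀ = 1/8.7 = 0.114943 and τ_data = 9/80.5 = 0.111801, so τ_n = 0.226744.
Rearranging for μ₀: μ₀ = (μ_n·τ_n − τ_data·x̄)/τ₀ = (-5.6310·0.226744 − 0.111801·0.3) / 0.114943 = -1.310336/0.114943 ≈ -11.4.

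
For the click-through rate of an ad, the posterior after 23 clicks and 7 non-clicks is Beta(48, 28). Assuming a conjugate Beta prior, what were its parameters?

Beta(25, 21)

Beta is conjugate to the binomial likelihood: posterior = Beta(a+s, b+f).
Subtract the data counts: 48−23=25, 28−7=21.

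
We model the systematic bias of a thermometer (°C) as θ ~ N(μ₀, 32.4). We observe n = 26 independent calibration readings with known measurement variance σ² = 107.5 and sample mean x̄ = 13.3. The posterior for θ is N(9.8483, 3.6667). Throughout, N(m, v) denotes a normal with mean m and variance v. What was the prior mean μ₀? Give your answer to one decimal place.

With known observation variance, the Normal–Normal posterior has precision τ_n = τ₀ + n/σ² and mean μ_n = (τ₀μ₀ + (n/σ²)x̄)/τ_n.
Here τ₀ = 1/32.4 = 0.030864 and τ_data = 26/107.5 = 0.241860, so τ_n = 0.272724.
Rearranging for μ₀: μ₀ = (μ_n·τ_n − τ_data·x̄)/τ₀ = (9.8483·0.272724 − 0.241860·13.3) / 0.030864 = -0.530870/0.030864 ≈ -17.2.

μ₀ = -17.2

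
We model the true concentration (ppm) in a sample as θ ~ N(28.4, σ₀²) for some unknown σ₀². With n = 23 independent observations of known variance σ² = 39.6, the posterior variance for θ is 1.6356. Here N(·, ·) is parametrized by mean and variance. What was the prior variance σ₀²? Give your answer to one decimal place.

For the Normal–Normal model with known σ², precisions add: τ_n = τ₀ + n/σ².
So 1/σ₀² = 1/1.6356 − 23/39.6 = 0.611396 − 0.580808 = 0.030588.
Hence σ₀² = 1/0.030588 ≈ 32.7.

σ₀² = 32.7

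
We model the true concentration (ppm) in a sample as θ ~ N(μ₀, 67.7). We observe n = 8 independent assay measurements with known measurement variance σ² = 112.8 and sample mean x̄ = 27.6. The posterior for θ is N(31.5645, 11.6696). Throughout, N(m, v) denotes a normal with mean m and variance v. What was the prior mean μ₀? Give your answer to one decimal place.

With known observation variance, the Normal–Normal posterior has precision τ_n = τ₀ + n/σ² and mean μ_n = (τ₀μ₀ + (n/σ²)x̄)/τ_n.
Here τ₀ = 1/67.7 = 0.014771 and τ_data = 8/112.8 = 0.070922, so τ_n = 0.085693.
Rearranging for μ₀: μ₀ = (μ_n·τ_n − τ_data·x̄)/τ₀ = (31.5645·0.085693 − 0.070922·27.6) / 0.014771 = 0.747409/0.014771 ≈ 50.6.

μ₀ = 50.6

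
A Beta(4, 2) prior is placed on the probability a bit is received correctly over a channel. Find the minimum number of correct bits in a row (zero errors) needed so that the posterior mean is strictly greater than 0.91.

k = 17

After k correct bits and 0 errors the posterior is Beta(4+k, 2), with mean (4+k)/(4+2+k).
Set (4+k)/(6+k) > 0.91 and solve: k > (0.91·6 − 4)/(1 − 0.91) = 16.222.
The smallest integer exceeding 16.222 is 17, and checking k=17: (21)/(23) = 0.9130 > 0.91.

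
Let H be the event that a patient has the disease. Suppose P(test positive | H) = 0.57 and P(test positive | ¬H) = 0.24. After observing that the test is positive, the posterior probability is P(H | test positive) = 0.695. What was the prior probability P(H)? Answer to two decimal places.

P(H) = 0.49

In odds form, posterior odds = prior odds × likelihood ratio, so prior odds = posterior odds ÷ LR.
Posterior odds = 0.695/(1−0.695) = 2.2787. LR = 0.57/0.24 = 2.3750.
Prior odds = 2.2787/2.3750 = 0.9595, so P(H) = 0.9595/(1+0.9595) ≈ 0.49.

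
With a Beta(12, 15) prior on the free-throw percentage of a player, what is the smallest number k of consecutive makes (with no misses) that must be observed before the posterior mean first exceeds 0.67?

After k makes and 0 misses the posterior is Beta(12+k, 15), with mean (12+k)/(12+15+k).
Set (12+k)/(27+k) > 0.67 and solve: k > (0.67·27 − 12)/(1 − 0.67) = 18.455.
The smallest integer exceeding 18.455 is 19.

k = 19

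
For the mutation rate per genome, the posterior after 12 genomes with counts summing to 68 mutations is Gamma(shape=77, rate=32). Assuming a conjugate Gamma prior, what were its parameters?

Gamma–Poisson conjugacy: posterior shape = α + Σxᵢ, posterior rate = β + n.
So α = 77 − 68 = 9 and β = 32 − 12 = 20.

Gamma(shape=9, rate=20)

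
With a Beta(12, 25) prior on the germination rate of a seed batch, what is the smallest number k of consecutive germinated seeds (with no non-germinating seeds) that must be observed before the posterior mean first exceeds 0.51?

After k germinated seeds and 0 non-germinating seeds the posterior is Beta(12+k, 25), with mean (12+k)/(12+25+k).
Set (12+k)/(37+k) > 0.51 and solve: k > (0.51·37 − 12)/(1 − 0.51) = 14.020.
The smallest integer exceeding 14.020 is 15.

k = 15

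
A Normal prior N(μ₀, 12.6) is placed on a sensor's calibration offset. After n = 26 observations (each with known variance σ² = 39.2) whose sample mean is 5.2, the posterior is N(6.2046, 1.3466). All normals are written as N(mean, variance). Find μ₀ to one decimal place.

The posterior mean is a precision-weighted average: μ_n = (τ₀μ₀ + τ_data·x̄)/(τ₀+τ_data), with τ₀=1/σ₀² and τ_data=n/σ².
Here τ₀ = 1/12.6 = 0.079365 and τ_data = 26/39.2 = 0.663265, so τ_n = 0.742630.
Rearranging for μ₀: μ₀ = (μ_n·τ_n − τ_data·x̄)/τ₀ = (6.2046·0.742630 − 0.663265·5.2) / 0.079365 = 1.158744/0.079365 ≈ 14.6.

μ₀ = 14.6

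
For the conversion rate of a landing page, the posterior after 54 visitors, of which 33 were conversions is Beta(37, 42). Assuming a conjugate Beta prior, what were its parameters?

Beta is conjugate to the binomial likelihood: posterior = Beta(a+s, b+f).
Subtract the data counts: 37−33=4, 42−21=21.

Beta(4, 21)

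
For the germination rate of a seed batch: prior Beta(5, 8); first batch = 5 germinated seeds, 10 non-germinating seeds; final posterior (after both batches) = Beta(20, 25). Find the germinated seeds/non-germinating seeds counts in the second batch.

10 germinated seeds and 7 non-germinating seeds

Because Beta–binomial updating is additive in the counts, the combined data contributed (α_post−α_prior, β_post−β_prior) successes and failures.
Total across both batches: 20−5=15 germinated seeds, 25−8=17 non-germinating seeds.
Subtract the first batch: 15−5=10 germinated seeds and 17−10=7 non-germinating seeds.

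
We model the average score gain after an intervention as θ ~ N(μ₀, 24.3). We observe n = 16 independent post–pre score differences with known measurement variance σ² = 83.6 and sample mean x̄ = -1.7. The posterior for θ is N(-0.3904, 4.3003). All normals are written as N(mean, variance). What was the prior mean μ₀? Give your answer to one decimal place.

μ₀ = 5.7

With known observation variance, the Normal–Normal posterior has precision τ_n = τ₀ + n/σ² and mean μ_n = (τ₀μ₀ + (n/σ²)x̄)/τ_n.
Here τ₀ = 1/24.3 = 0.041152 and τ_data = 16/83.6 = 0.191388, so τ_n = 0.232540.
Rearranging for μ₀: μ₀ = (μ_n·τ_n − τ_data·x̄)/τ₀ = (-0.3904·0.232540 − 0.191388·-1.7) / 0.041152 = 0.234576/0.041152 ≈ 5.7.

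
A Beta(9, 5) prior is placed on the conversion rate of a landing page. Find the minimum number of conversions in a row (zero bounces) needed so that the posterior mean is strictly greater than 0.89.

k = 32

After k conversions and 0 bounces the posterior is Beta(9+k, 5), with mean (9+k)/(9+5+k).
Set (9+k)/(14+k) > 0.89 and solve: k > (0.89·14 − 9)/(1 − 0.89) = 31.455.
The smallest integer exceeding 31.455 is 32.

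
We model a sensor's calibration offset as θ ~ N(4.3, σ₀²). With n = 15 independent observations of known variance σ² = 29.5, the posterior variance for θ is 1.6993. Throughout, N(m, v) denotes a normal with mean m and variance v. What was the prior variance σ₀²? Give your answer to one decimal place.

σ₀² = 12.5

For the Normal–Normal model with known σ², precisions add: τ_n = τ₀ + n/σ².
So 1/σ₀² = 1/1.6993 − 15/29.5 = 0.588478 − 0.508475 = 0.080003.
Hence σ₀² = 1/0.080003 ≈ 12.5.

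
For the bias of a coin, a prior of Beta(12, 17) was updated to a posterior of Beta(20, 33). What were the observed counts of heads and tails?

8 heads and 16 tails

Under Beta–binomial conjugacy the posterior parameters are (a+s, b+f).
Match parameters: s=20−12=8, f=33−17=16.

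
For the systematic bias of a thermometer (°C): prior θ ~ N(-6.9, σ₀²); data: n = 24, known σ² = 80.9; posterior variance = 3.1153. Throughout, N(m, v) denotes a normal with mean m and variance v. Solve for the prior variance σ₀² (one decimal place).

σ₀² = 41.1

For the Normal–Normal model with known σ², precisions add: τ_n = τ₀ + n/σ².
So 1/σ₀² = 1/3.1153 − 24/80.9 = 0.320996 − 0.296663 = 0.024333.
Hence σ₀² = 1/0.024333 ≈ 41.1.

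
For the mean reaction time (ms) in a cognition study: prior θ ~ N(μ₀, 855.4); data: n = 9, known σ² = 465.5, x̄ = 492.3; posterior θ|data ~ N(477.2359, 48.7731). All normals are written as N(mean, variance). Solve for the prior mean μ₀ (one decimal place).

With known observation variance, the Normal–Normal posterior has precision τ_n = τ₀ + n/σ² and mean μ_n = (τ₀μ₀ + (n/σ²)x̄)/τ_n.
Here τ₀ = 1/855.4 = 0.001169 and τ_data = 9/465.5 = 0.019334, so τ_n = 0.020503.
Rearranging for μ₀: μ₀ = (μ_n·τ_n − τ_data·x̄)/τ₀ = (477.2359·0.020503 − 0.019334·492.3) / 0.001169 = 0.266639/0.001169 ≈ 228.1.

μ₀ = 228.1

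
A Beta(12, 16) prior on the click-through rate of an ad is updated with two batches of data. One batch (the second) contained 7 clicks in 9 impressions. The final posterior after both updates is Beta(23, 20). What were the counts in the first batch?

4 clicks and 2 non-clicks

Because Beta–binomial updating is additive in the counts, the combined data contributed (α_post−α_prior, β_post−β_prior) successes and failures.
Total across both batches: 23−12=11 clicks, 20−16=4 non-clicks.
Subtract the second batch: 11−7=4 clicks and 4−2=2 non-clicks.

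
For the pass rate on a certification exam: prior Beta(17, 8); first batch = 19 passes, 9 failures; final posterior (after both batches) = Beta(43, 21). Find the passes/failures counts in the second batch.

Sequential conjugate updates are equivalent to a single update on the pooled data, so total successes = posterior α − prior α and total failures = posterior β − prior β.
Total across both batches: 43−17=26 passes, 21−8=13 failures.
Subtract the first batch: 26−19=7 passes and 13−9=4 failures.

7 passes and 4 failures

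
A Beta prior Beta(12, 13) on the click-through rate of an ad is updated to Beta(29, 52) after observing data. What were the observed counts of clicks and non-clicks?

17 clicks and 39 non-clicks

Beta is conjugate to the binomial likelihood: posterior = Beta(a+s, b+f).
So s = 29 − 12 = 17 and f = 52 − 13 = 39.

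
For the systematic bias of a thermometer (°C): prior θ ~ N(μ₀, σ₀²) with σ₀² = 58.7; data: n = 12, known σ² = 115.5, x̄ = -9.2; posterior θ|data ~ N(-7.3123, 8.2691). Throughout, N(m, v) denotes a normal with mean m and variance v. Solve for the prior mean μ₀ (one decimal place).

With known observation variance, the Normal–Normal posterior has precision τ_n = τ₀ + n/σ² and mean μ_n = (τ₀μ₀ + (n/σ²)x̄)/τ_n.
Here τ₀ = 1/58.7 = 0.017036 and τ_data = 12/115.5 = 0.103896, so τ_n = 0.120932.
Rearranging for μ₀: μ₀ = (μ_n·τ_n − τ_data·x̄)/τ₀ = (-7.3123·0.120932 − 0.103896·-9.2) / 0.017036 = 0.071552/0.017036 ≈ 4.2.

μ₀ = 4.2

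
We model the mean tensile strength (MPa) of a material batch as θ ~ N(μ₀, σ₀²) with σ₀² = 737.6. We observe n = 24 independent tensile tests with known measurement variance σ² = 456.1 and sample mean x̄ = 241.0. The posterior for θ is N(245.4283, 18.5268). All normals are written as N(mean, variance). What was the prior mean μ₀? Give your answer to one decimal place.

μ₀ = 417.3

With known observation variance, the Normal–Normal posterior has precision τ_n = τ₀ + n/σ² and mean μ_n = (τ₀μ₀ + (n/σ²)x̄)/τ_n.
Here τ₀ = 1/737.6 = 0.001356 and τ_data = 24/456.1 = 0.052620, so τ_n = 0.053976.
Rearranging for μ₀: μ₀ = (μ_n·τ_n − τ_data·x̄)/τ₀ = (245.4283·0.053976 − 0.052620·241.0) / 0.001356 = 0.565818/0.001356 ≈ 417.3.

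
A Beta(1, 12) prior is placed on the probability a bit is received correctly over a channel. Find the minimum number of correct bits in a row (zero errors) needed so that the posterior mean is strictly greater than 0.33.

After k correct bits and 0 errors the posterior is Beta(1+k, 12), with mean (1+k)/(1+12+k).
Set (1+k)/(13+k) > 0.33 and solve: k > (0.33·13 − 1)/(1 − 0.33) = 4.910.
The smallest integer exceeding 4.910 is 5.

k = 5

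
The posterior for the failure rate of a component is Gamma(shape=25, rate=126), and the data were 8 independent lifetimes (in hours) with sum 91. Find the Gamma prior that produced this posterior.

Gamma(shape=17, rate=35)

Gamma–exponential conjugacy: posterior shape = α + n, posterior rate = β + Σtᵢ.
So α = 25 − 8 = 17 and β = 126 − 91 = 35.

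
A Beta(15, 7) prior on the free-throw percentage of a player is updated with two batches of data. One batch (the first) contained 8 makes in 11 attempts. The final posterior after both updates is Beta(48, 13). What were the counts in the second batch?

25 makes and 3 misses

Sequential conjugate updates are equivalent to a single update on the pooled data, so total successes = posterior α − prior α and total failures = posterior β − prior β.
Total across both batches: 48−15=33 makes, 13−7=6 misses.
Subtract the first batch: 33−8=25 makes and 6−3=3 misses.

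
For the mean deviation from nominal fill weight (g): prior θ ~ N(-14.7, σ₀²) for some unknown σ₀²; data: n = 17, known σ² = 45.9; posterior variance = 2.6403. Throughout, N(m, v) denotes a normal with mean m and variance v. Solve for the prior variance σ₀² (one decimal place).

Posterior precision equals prior precision plus data precision: 1/σ_n² = 1/σ₀² + n/σ².
So 1/σ₀² = 1/2.6403 − 17/45.9 = 0.378745 − 0.370370 = 0.008375.
Hence σ₀² = 1/0.008375 ≈ 119.4.

σ₀² = 119.4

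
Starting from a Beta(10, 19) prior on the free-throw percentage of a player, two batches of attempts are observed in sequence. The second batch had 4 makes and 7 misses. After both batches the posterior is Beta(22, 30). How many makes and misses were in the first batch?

Sequential conjugate updates are equivalent to a single update on the pooled data, so total successes = posterior α − prior α and total failures = posterior β − prior β.
Total across both batches: 22−10=12 makes, 30−19=11 misses.
Subtract the second batch: 12−4=8 makes and 11−7=4 misses.

8 makes and 4 misses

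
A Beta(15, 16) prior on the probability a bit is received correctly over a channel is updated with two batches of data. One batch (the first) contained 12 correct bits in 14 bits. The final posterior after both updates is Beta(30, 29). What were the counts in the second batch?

Sequential conjugate updates are equivalent to a single update on the pooled data, so total successes = posterior α − prior α and total failures = posterior β − prior β.
Total across both batches: 30−15=15 correct bits, 29−16=13 errors.
Subtract the first batch: 15−12=3 correct bits and 13−2=11 errors.

3 correct bits and 11 errors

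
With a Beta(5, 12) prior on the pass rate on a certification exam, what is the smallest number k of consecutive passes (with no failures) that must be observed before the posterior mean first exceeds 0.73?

k = 28

After k passes and 0 failures the posterior is Beta(5+k, 12), with mean (5+k)/(5+12+k).
Set (5+k)/(17+k) > 0.73 and solve: k > (0.73·17 − 5)/(1 − 0.73) = 27.444.
The smallest integer exceeding 27.444 is 28, and checking k=28: (33)/(45) = 0.7333 > 0.73.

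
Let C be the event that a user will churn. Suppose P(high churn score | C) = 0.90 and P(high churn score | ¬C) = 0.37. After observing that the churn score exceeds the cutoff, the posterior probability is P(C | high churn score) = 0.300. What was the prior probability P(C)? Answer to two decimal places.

P(C) = 0.15

In odds form, posterior odds = prior odds × likelihood ratio, so prior odds = posterior odds ÷ LR.
Posterior odds = 0.300/(1−0.300) = 0.4286. LR = 0.90/0.37 = 2.4324.
Prior odds = 0.4286/2.4324 = 0.1762, so P(C) = 0.1762/(1+0.1762) ≈ 0.15.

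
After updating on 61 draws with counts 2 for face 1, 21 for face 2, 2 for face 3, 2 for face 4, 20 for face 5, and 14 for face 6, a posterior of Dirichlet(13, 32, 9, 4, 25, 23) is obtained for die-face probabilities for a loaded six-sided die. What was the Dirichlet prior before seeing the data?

Dirichlet(11, 11, 7, 2, 5, 9)

For a Dirichlet(α) prior with multinomial counts c, the posterior is Dirichlet(α + c) componentwise.
Subtract each count from the matching posterior parameter: 13−2=11, 32−21=11, 9−2=7, 4−2=2, 25−20=5, 23−14=9.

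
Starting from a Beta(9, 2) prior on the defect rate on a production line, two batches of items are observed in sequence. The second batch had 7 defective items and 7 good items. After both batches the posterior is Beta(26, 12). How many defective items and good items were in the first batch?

Sequential conjugate updates are equivalent to a single update on the pooled data, so total successes = posterior α − prior α and total failures = posterior β − prior β.
Total across both batches: 26−9=17 defective items, 12−2=10 good items.
Subtract the second batch: 17−7=10 defective items and 10−7=3 good items.

10 defective items and 3 good items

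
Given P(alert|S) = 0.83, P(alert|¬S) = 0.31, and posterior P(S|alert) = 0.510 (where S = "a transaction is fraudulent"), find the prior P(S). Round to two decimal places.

In odds form, posterior odds = prior odds × likelihood ratio, so prior odds = posterior odds ÷ LR.
Posterior odds = 0.510/(1−0.510) = 1.0408. LR = 0.83/0.31 = 2.6774.
Prior odds = 1.0408/2.6774 = 0.3887, so P(S) = 0.3887/(1+0.3887) ≈ 0.28.

P(S) = 0.28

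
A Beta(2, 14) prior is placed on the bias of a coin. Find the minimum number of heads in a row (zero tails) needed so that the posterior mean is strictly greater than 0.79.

After k heads and 0 tails the posterior is Beta(2+k, 14), with mean (2+k)/(2+14+k).
Set (2+k)/(16+k) > 0.79 and solve: k > (0.79·16 − 2)/(1 − 0.79) = 50.667.
The smallest integer exceeding 50.667 is 51, and checking k=51: (53)/(67) = 0.7910 > 0.79.

k = 51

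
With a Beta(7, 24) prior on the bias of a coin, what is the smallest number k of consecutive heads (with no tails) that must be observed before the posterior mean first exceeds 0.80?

k = 90

After k heads and 0 tails the posterior is Beta(7+k, 24), with mean (7+k)/(7+24+k).
Set (7+k)/(31+k) > 0.80 and solve: k > (0.80·31 − 7)/(1 − 0.80) = 89.000.
The smallest integer exceeding 89.000 is 90, and checking k=90: (97)/(121) = 0.8017 > 0.80.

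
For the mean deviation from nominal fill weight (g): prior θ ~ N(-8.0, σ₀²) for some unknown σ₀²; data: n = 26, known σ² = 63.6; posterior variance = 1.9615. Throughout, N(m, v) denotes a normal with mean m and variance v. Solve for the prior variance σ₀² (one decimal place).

Posterior precision equals prior precision plus data precision: 1/σ_n² = 1/σ₀² + n/σ².
So 1/σ₀² = 1/1.9615 − 26/63.6 = 0.509814 − 0.408805 = 0.101009.
Hence σ₀² = 1/0.101009 ≈ 9.9.

σ₀² = 9.9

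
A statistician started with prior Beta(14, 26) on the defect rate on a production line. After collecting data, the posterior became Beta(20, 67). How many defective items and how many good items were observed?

Under Beta–binomial conjugacy the posterior parameters are (a+s, b+f).
Match parameters: s=20−14=6, f=67−26=41.

6 defective items and 41 good items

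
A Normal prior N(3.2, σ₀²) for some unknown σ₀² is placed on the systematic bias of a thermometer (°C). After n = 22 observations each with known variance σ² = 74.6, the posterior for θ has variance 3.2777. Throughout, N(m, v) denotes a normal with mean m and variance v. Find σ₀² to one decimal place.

σ₀² = 98.2

Posterior precision equals prior precision plus data precision: 1/σ_n² = 1/σ₀² + n/σ².
So 1/σ₀² = 1/3.2777 − 22/74.6 = 0.305092 − 0.294906 = 0.010186.
Hence σ₀² = 1/0.010186 ≈ 98.2.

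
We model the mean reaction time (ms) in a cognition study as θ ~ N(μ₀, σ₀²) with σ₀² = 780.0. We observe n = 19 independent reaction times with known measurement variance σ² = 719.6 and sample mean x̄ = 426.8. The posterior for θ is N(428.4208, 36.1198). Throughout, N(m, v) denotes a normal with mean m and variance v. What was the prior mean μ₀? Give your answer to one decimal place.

μ₀ = 461.8

With known observation variance, the Normal–Normal posterior has precision τ_n = τ₀ + n/σ² and mean μ_n = (τ₀μ₀ + (n/σ²)x̄)/τ_n.
Here τ₀ = 1/780.0 = 0.001282 and τ_data = 19/719.6 = 0.026404, so τ_n = 0.027686.
Rearranging for μ₀: μ₀ = (μ_n·τ_n − τ_data·x̄)/τ₀ = (428.4208·0.027686 − 0.026404·426.8) / 0.001282 = 0.592031/0.001282 ≈ 461.8.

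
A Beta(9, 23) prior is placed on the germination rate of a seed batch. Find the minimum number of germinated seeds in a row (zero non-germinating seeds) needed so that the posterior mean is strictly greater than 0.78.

After k germinated seeds and 0 non-germinating seeds the posterior is Beta(9+k, 23), with mean (9+k)/(9+23+k).
Set (9+k)/(32+k) > 0.78 and solve: k > (0.78·32 − 9)/(1 − 0.78) = 72.545.
The smallest integer exceeding 72.545 is 73, and checking k=73: (82)/(105) = 0.7810 > 0.78.

k = 73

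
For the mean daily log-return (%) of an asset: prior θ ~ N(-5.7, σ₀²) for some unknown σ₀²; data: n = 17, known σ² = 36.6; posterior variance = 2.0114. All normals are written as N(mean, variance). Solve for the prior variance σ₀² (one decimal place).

σ₀² = 30.6

Posterior precision equals prior precision plus data precision: 1/σ_n² = 1/σ₀² + n/σ².
So 1/σ₀² = 1/2.0114 − 17/36.6 = 0.497166 − 0.464481 = 0.032685.
Hence σ₀² = 1/0.032685 ≈ 30.6.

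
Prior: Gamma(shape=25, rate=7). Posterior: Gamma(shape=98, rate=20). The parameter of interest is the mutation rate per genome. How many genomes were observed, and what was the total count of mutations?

Gamma–Poisson conjugacy: posterior shape = α + Σxᵢ, posterior rate = β + n.
Matching: Σxᵢ = 98 − 25 = 73 and n = 20 − 7 = 13.

n = 13 genomes with total 73 mutations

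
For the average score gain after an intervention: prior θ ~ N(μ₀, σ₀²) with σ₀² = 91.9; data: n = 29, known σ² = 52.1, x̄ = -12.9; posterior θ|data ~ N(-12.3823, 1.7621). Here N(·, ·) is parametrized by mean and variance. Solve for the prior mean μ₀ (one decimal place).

μ₀ = 14.1

The posterior mean is a precision-weighted average: μ_n = (τ₀μ₀ + τ_data·x̄)/(τ₀+τ_data), with τ₀=1/σ₀² and τ_data=n/σ².
Here τ₀ = 1/91.9 = 0.010881 and τ_data = 29/52.1 = 0.556622, so τ_n = 0.567503.
Rearranging for μ₀: μ₀ = (μ_n·τ_n − τ_data·x̄)/τ₀ = (-12.3823·0.567503 − 0.556622·-12.9) / 0.010881 = 0.153431/0.010881 ≈ 14.1.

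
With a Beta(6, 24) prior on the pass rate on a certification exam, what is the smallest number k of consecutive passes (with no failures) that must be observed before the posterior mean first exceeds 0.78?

k = 80

After k passes and 0 failures the posterior is Beta(6+k, 24), with mean (6+k)/(6+24+k).
Set (6+k)/(30+k) > 0.78 and solve: k > (0.78·30 − 6)/(1 − 0.78) = 79.091.
The smallest integer exceeding 79.091 is 80, and checking k=80: (86)/(110) = 0.7818 > 0.78.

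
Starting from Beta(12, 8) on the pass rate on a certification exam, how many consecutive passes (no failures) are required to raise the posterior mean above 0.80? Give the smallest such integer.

After k passes and 0 failures the posterior is Beta(12+k, 8), with mean (12+k)/(12+8+k).
Set (12+k)/(20+k) > 0.80 and solve: k > (0.80·20 − 12)/(1 − 0.80) = 20.000.
The smallest integer exceeding 20.000 is 21.

k = 21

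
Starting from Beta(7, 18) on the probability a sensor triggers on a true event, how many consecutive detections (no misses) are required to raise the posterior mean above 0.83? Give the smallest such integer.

k = 81

After k detections and 0 misses the posterior is Beta(7+k, 18), with mean (7+k)/(7+18+k).
Set (7+k)/(25+k) > 0.83 and solve: k > (0.83·25 − 7)/(1 − 0.83) = 80.882.
The smallest integer exceeding 80.882 is 81.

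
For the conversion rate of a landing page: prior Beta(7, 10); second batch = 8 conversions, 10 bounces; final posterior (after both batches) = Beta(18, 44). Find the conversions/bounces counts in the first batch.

Sequential conjugate updates are equivalent to a single update on the pooled data, so total successes = posterior α − prior α and total failures = posterior β − prior β.
Total across both batches: 18−7=11 conversions, 44−10=34 bounces.
Subtract the second batch: 11−8=3 conversions and 34−10=24 bounces.

3 conversions and 24 bounces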